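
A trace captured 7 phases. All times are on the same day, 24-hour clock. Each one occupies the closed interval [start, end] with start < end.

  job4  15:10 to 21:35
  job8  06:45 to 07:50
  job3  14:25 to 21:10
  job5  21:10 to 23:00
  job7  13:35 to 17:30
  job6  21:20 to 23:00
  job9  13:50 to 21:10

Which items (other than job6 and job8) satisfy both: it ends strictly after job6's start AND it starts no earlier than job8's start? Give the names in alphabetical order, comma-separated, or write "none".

job4, job5

Conditions: its end is strictly after job6's start (X.end > 21:20) AND its start is no earlier than job8's start (X.start >= 06:45).
job3: end 21:10 > 21:20? ✗; start 14:25 >= 06:45? ✓ → no.
job4: end 21:35 > 21:20? ✓; start 15:10 >= 06:45? ✓ → yes.
job5: end 23:00 > 21:20? ✓; start 21:10 >= 06:45? ✓ → yes.
job7: end 17:30 > 21:20? ✗; start 13:35 >= 06:45? ✓ → no.
job9: end 21:10 > 21:20? ✗; start 13:50 >= 06:45? ✓ → no.
Result: job4, job5.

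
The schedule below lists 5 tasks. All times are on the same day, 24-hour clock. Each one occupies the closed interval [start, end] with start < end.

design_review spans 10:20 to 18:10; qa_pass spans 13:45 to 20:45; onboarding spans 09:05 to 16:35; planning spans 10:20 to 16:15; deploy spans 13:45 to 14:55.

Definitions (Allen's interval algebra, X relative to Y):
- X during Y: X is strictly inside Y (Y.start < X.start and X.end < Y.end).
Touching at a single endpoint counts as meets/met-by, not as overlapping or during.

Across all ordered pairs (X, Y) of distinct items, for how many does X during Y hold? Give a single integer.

4

Checking all 20 ordered pairs for relation 'during'; matching pairs in alphabetical order:
(deploy, design_review): deploy during design_review ✓
(deploy, onboarding): deploy during onboarding ✓
(deploy, planning): deploy during planning ✓
(planning, onboarding): planning during onboarding ✓
Count: 4.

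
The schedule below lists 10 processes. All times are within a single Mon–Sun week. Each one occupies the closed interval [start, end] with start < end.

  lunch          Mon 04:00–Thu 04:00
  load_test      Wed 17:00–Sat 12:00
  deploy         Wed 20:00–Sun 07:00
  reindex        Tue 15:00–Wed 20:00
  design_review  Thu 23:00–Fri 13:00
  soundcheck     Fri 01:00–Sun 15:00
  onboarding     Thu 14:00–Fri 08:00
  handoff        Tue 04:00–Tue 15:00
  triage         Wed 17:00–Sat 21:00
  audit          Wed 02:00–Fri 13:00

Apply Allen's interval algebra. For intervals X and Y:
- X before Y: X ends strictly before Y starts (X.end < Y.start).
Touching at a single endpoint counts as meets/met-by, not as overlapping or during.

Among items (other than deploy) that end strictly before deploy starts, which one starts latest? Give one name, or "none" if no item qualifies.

Target deploy = [Wed 20:00, Sun 07:00].
audit [Wed 02:00, Fri 13:00] → overlaps → excluded.
design_review [Thu 23:00, Fri 13:00] → during → excluded.
handoff [Tue 04:00, Tue 15:00] → before → candidate.
load_test [Wed 17:00, Sat 12:00] → overlaps → excluded.
lunch [Mon 04:00, Thu 04:00] → overlaps → excluded.
onboarding [Thu 14:00, Fri 08:00] → during → excluded.
reindex [Tue 15:00, Wed 20:00] → meets → excluded.
soundcheck [Fri 01:00, Sun 15:00] → overlapped-by → excluded.
triage [Wed 17:00, Sat 21:00] → overlaps → excluded.
Among candidates, latest start is Tue 04:00 → handoff.

handoff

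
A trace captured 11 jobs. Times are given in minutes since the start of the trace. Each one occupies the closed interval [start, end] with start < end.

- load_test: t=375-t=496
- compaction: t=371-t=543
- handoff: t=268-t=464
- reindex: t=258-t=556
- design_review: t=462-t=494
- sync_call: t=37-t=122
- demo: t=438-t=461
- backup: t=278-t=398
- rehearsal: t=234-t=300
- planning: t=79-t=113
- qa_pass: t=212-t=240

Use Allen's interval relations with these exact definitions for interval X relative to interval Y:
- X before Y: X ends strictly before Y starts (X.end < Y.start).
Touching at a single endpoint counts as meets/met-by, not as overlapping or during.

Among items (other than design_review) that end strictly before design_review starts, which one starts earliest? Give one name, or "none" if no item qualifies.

sync_call

Target design_review = [t=462, t=494].
backup [t=278, t=398] → before → candidate.
compaction [t=371, t=543] → contains → excluded.
demo [t=438, t=461] → before → candidate.
handoff [t=268, t=464] → overlaps → excluded.
load_test [t=375, t=496] → contains → excluded.
planning [t=79, t=113] → before → candidate.
qa_pass [t=212, t=240] → before → candidate.
rehearsal [t=234, t=300] → before → candidate.
reindex [t=258, t=556] → contains → excluded.
sync_call [t=37, t=122] → before → candidate.
Among candidates, earliest start is t=37 → sync_call.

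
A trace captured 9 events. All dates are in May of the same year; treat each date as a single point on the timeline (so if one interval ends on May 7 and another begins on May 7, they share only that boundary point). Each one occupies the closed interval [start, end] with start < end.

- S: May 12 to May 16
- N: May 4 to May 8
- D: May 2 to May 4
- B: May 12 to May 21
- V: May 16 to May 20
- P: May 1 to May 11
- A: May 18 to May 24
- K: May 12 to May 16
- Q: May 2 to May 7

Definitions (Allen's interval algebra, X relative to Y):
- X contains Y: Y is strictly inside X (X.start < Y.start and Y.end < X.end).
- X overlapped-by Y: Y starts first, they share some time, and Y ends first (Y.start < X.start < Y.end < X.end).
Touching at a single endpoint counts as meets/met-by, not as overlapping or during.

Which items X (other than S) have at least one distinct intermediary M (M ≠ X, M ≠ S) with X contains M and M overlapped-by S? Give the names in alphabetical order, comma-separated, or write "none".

none

Target S = [May 12, May 16].
Intermediaries M with M overlapped-by S: none.
Union: none.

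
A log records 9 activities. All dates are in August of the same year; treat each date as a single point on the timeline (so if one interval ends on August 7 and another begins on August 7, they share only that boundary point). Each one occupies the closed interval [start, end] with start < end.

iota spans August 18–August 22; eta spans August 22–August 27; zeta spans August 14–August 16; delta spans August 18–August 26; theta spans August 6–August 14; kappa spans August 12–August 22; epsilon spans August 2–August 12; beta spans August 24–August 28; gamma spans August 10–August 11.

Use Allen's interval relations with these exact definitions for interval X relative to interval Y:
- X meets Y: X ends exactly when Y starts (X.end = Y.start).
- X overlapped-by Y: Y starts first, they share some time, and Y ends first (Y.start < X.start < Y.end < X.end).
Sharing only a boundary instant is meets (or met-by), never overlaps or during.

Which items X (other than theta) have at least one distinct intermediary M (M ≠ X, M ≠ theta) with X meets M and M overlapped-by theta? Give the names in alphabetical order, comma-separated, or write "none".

epsilon

Target theta = [August 6, August 14].
Intermediaries M with M overlapped-by theta: kappa.
Via kappa — items with X meets kappa: epsilon.
Union: epsilon.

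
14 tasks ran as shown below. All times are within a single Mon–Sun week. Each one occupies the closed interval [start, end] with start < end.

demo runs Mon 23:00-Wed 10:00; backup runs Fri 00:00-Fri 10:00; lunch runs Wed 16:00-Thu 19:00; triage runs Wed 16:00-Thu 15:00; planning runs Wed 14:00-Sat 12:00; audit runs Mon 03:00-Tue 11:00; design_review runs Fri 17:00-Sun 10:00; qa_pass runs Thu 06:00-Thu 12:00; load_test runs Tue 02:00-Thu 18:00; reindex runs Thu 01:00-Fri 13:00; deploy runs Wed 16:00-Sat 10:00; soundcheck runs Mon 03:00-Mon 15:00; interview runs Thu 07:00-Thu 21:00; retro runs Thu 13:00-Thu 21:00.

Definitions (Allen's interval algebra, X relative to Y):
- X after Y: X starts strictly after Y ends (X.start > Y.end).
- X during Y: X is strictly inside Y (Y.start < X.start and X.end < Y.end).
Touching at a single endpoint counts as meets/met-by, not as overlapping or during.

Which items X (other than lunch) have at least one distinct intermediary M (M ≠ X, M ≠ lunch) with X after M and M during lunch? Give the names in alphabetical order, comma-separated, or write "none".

Target lunch = [Wed 16:00, Thu 19:00].
Intermediaries M with M during lunch: qa_pass.
Via qa_pass — items with X after qa_pass: backup, design_review, retro.
Union: backup, design_review, retro.

backup, design_review, retro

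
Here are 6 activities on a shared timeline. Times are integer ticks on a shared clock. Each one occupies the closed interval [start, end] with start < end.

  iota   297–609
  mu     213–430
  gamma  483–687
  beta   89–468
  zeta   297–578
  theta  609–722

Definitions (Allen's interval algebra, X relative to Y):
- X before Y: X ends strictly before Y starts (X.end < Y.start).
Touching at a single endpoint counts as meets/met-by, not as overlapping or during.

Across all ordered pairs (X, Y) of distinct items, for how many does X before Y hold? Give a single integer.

5

Checking all 30 ordered pairs for relation 'before'; matching pairs in alphabetical order:
(beta, gamma): beta before gamma ✓
(beta, theta): beta before theta ✓
(mu, gamma): mu before gamma ✓
(mu, theta): mu before theta ✓
(zeta, theta): zeta before theta ✓
Count: 5.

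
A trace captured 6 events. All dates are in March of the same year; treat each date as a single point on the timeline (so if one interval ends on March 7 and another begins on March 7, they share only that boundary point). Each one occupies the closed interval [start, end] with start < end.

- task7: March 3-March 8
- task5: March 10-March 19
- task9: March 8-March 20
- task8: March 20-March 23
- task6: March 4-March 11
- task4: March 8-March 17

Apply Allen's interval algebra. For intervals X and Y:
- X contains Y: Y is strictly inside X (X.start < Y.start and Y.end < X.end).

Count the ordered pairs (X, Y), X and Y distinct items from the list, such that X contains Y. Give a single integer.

1

Checking all 30 ordered pairs for relation 'contains'; matching pairs in alphabetical order:
(task9, task5): task9 contains task5 ✓
Count: 1.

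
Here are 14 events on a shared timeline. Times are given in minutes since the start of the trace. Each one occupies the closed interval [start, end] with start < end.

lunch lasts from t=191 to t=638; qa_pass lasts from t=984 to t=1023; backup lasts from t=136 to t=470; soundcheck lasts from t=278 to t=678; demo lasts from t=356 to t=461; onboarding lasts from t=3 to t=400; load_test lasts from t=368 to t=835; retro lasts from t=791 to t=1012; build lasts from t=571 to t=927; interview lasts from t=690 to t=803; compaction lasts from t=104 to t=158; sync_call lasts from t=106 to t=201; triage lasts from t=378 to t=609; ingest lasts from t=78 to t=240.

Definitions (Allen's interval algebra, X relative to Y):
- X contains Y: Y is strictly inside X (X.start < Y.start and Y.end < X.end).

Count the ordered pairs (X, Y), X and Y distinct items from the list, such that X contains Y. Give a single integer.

13

Checking all 182 ordered pairs for relation 'contains'; matching pairs in alphabetical order:
(backup, demo): backup contains demo ✓
(build, interview): build contains interview ✓
(ingest, compaction): ingest contains compaction ✓
(ingest, sync_call): ingest contains sync_call ✓
(load_test, interview): load_test contains interview ✓
(load_test, triage): load_test contains triage ✓
(lunch, demo): lunch contains demo ✓
(lunch, triage): lunch contains triage ✓
(onboarding, compaction): onboarding contains compaction ✓
(onboarding, ingest): onboarding contains ingest ✓
(onboarding, sync_call): onboarding contains sync_call ✓
(soundcheck, demo): soundcheck contains demo ✓
(soundcheck, triage): soundcheck contains triage ✓
Count: 13.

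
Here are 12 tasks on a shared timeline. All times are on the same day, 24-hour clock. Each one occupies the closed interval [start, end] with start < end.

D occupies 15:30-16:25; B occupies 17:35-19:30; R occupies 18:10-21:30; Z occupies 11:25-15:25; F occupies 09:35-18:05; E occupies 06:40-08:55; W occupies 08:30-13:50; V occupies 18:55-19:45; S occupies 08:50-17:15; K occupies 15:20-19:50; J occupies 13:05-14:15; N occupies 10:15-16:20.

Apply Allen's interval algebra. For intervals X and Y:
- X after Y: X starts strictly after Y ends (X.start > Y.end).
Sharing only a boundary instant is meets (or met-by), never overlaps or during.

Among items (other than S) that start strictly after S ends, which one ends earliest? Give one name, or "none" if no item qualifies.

B

Target S = [08:50, 17:15].
B [17:35, 19:30] → after → candidate.
D [15:30, 16:25] → during → excluded.
E [06:40, 08:55] → overlaps → excluded.
F [09:35, 18:05] → overlapped-by → excluded.
J [13:05, 14:15] → during → excluded.
K [15:20, 19:50] → overlapped-by → excluded.
N [10:15, 16:20] → during → excluded.
R [18:10, 21:30] → after → candidate.
V [18:55, 19:45] → after → candidate.
W [08:30, 13:50] → overlaps → excluded.
Z [11:25, 15:25] → during → excluded.
Among candidates, earliest end is 19:30 → B.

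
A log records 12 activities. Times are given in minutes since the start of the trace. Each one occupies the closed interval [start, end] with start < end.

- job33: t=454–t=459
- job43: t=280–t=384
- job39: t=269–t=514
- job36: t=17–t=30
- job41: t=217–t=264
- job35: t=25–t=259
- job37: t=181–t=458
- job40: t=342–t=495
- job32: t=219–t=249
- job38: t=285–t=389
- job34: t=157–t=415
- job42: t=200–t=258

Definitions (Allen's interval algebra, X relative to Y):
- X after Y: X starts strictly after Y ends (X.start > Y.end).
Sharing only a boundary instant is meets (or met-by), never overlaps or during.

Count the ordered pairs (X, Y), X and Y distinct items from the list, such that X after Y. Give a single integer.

33

Checking all 132 ordered pairs for relation 'after'; matching pairs in alphabetical order:
(job32, job36): job32 after job36 ✓
(job33, job32): job33 after job32 ✓
(job33, job34): job33 after job34 ✓
(job33, job35): job33 after job35 ✓
(job33, job36): job33 after job36 ✓
(job33, job38): job33 after job38 ✓
(job33, job41): job33 after job41 ✓
(job33, job42): job33 after job42 ✓
(job33, job43): job33 after job43 ✓
(job34, job36): job34 after job36 ✓
(job37, job36): job37 after job36 ✓
(job38, job32): job38 after job32 ✓
(job38, job35): job38 after job35 ✓
(job38, job36): job38 after job36 ✓
(job38, job41): job38 after job41 ✓
(job38, job42): job38 after job42 ✓
(job39, job32): job39 after job32 ✓
(job39, job35): job39 after job35 ✓
(job39, job36): job39 after job36 ✓
(job39, job41): job39 after job41 ✓
(job39, job42): job39 after job42 ✓
(job40, job32): job40 after job32 ✓
(job40, job35): job40 after job35 ✓
(job40, job36): job40 after job36 ✓
... plus 9 further pairs not listed.
Count: 33.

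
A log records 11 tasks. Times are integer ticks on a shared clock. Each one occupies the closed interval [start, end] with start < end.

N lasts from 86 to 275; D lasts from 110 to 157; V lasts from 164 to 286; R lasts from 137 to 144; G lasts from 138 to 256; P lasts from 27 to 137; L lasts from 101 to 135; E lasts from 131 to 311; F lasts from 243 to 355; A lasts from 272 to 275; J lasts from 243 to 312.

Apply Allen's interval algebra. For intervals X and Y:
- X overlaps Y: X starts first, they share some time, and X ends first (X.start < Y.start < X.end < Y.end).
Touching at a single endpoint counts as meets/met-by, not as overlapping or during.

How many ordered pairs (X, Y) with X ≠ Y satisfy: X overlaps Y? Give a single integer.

Checking all 110 ordered pairs for relation 'overlaps'; matching pairs in alphabetical order:
(D, E): D overlaps E ✓
(D, G): D overlaps G ✓
(E, F): E overlaps F ✓
(E, J): E overlaps J ✓
(G, F): G overlaps F ✓
(G, J): G overlaps J ✓
(G, V): G overlaps V ✓
(L, D): L overlaps D ✓
(L, E): L overlaps E ✓
(N, E): N overlaps E ✓
(N, F): N overlaps F ✓
(N, J): N overlaps J ✓
(N, V): N overlaps V ✓
(P, D): P overlaps D ✓
(P, E): P overlaps E ✓
(P, N): P overlaps N ✓
(R, G): R overlaps G ✓
(V, F): V overlaps F ✓
(V, J): V overlaps J ✓
Count: 19.

19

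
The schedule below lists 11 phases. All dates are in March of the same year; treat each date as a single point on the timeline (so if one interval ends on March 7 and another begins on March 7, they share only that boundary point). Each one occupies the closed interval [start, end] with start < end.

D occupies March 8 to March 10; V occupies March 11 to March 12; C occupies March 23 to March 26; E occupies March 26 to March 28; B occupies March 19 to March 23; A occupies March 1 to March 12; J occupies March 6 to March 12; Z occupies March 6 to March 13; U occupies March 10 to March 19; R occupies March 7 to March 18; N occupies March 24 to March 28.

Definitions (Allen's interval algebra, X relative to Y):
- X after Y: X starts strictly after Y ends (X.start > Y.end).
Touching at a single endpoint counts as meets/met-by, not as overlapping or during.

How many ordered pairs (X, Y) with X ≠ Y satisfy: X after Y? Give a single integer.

30

Checking all 110 ordered pairs for relation 'after'; matching pairs in alphabetical order:
(B, A): B after A ✓
(B, D): B after D ✓
(B, J): B after J ✓
(B, R): B after R ✓
(B, V): B after V ✓
(B, Z): B after Z ✓
(C, A): C after A ✓
(C, D): C after D ✓
(C, J): C after J ✓
(C, R): C after R ✓
(C, U): C after U ✓
(C, V): C after V ✓
(C, Z): C after Z ✓
(E, A): E after A ✓
(E, B): E after B ✓
(E, D): E after D ✓
(E, J): E after J ✓
(E, R): E after R ✓
(E, U): E after U ✓
(E, V): E after V ✓
(E, Z): E after Z ✓
(N, A): N after A ✓
(N, B): N after B ✓
(N, D): N after D ✓
... plus 6 further pairs not listed.
Count: 30.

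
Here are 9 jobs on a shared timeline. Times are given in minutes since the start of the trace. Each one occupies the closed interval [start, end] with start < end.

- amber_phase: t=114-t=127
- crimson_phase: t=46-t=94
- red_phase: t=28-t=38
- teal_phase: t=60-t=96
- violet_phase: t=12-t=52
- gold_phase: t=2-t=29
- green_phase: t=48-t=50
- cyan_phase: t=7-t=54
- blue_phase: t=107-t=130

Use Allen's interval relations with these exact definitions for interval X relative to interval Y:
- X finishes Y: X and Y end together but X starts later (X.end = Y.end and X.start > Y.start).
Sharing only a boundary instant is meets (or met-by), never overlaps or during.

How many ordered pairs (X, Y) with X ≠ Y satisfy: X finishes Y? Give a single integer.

0

Checking all 72 ordered pairs for relation 'finishes'; matching pairs in alphabetical order:
No pair satisfies it.
Count: 0.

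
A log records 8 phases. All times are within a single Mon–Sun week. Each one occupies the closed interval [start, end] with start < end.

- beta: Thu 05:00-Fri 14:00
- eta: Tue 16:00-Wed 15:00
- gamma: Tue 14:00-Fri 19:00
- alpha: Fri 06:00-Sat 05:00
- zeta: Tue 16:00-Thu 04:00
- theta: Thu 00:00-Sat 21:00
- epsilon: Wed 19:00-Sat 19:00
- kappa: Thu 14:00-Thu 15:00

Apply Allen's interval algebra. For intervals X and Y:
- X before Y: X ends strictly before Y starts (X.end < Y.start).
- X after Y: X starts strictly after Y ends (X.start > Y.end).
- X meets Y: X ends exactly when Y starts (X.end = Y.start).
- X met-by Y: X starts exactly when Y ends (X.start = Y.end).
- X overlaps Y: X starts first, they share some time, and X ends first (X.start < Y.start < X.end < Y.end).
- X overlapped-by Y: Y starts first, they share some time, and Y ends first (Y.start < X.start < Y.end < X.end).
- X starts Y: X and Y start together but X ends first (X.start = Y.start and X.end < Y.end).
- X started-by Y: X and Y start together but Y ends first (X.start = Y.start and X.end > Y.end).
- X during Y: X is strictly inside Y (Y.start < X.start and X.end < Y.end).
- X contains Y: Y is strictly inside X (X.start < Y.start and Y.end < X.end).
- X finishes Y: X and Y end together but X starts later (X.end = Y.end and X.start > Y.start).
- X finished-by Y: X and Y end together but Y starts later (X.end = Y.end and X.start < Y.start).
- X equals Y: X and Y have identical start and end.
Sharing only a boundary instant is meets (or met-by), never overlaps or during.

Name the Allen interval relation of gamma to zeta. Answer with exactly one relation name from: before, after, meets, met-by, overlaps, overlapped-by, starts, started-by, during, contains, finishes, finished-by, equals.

gamma = [Tue 14:00, Fri 19:00]; zeta = [Tue 16:00, Thu 04:00].
Compare endpoints: gamma.start < zeta.start, gamma.start < zeta.end, gamma.end > zeta.start, gamma.end > zeta.end.
That pattern is 'contains'.

contains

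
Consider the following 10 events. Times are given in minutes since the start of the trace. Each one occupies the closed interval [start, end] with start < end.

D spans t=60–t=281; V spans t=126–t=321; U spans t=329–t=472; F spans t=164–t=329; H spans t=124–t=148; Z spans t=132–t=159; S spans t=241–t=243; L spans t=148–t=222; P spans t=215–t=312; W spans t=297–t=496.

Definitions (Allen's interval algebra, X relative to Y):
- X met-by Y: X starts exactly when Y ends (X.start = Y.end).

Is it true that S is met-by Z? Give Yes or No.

No

S = [t=241, t=243], Z = [t=132, t=159].
Actual relation of S to Z: after.
Asked whether 'met-by' holds → No.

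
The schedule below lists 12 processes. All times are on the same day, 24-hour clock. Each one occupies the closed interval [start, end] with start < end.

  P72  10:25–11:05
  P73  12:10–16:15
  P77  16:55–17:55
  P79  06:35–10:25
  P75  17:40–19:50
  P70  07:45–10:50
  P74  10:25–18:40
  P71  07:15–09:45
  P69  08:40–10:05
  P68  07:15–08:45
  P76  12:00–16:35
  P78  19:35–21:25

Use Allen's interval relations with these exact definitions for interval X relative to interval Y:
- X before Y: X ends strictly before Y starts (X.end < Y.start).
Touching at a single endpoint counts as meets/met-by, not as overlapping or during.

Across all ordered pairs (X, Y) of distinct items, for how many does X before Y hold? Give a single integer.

Checking all 132 ordered pairs for relation 'before'; matching pairs in alphabetical order:
(P68, P72): P68 before P72 ✓
(P68, P73): P68 before P73 ✓
(P68, P74): P68 before P74 ✓
(P68, P75): P68 before P75 ✓
(P68, P76): P68 before P76 ✓
(P68, P77): P68 before P77 ✓
(P68, P78): P68 before P78 ✓
(P69, P72): P69 before P72 ✓
(P69, P73): P69 before P73 ✓
(P69, P74): P69 before P74 ✓
(P69, P75): P69 before P75 ✓
(P69, P76): P69 before P76 ✓
(P69, P77): P69 before P77 ✓
(P69, P78): P69 before P78 ✓
(P70, P73): P70 before P73 ✓
(P70, P75): P70 before P75 ✓
(P70, P76): P70 before P76 ✓
(P70, P77): P70 before P77 ✓
(P70, P78): P70 before P78 ✓
(P71, P72): P71 before P72 ✓
(P71, P73): P71 before P73 ✓
(P71, P74): P71 before P74 ✓
(P71, P75): P71 before P75 ✓
(P71, P76): P71 before P76 ✓
... plus 20 further pairs not listed.
Count: 44.

44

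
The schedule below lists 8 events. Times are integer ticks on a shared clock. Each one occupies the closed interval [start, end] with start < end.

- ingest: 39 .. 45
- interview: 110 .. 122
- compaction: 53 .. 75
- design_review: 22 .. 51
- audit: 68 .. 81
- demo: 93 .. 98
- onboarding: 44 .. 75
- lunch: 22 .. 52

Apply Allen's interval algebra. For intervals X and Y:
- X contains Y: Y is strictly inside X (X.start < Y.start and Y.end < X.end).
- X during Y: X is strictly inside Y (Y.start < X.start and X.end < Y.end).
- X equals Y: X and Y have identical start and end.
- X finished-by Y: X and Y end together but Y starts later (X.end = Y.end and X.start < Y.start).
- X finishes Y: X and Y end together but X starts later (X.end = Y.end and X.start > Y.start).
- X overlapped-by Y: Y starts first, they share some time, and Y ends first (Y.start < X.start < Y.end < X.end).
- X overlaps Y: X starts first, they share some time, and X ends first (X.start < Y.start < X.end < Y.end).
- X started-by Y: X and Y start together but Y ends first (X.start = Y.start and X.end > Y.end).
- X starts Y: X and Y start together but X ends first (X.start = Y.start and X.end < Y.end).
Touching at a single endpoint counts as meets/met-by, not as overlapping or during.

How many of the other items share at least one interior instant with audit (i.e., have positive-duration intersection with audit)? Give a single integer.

Target audit = [68, 81].
compaction [53, 75] → overlaps → counts.
demo [93, 98] → after → no.
design_review [22, 51] → before → no.
ingest [39, 45] → before → no.
interview [110, 122] → after → no.
lunch [22, 52] → before → no.
onboarding [44, 75] → overlaps → counts.
Total: 2.

2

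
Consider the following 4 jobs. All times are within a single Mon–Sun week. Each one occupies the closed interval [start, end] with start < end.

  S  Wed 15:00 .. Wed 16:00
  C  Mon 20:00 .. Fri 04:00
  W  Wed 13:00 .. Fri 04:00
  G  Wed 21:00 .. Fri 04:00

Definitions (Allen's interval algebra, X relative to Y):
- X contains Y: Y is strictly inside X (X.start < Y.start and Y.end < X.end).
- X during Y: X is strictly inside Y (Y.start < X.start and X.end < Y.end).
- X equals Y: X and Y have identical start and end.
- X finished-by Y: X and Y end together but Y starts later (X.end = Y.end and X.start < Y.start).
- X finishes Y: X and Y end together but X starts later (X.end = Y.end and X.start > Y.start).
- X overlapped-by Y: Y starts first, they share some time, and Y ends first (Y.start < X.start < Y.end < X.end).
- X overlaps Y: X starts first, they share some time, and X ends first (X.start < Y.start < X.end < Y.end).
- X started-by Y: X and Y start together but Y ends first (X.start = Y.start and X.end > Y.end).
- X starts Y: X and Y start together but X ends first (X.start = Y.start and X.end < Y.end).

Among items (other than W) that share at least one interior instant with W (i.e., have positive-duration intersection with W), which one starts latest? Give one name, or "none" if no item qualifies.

Target W = [Wed 13:00, Fri 04:00].
C [Mon 20:00, Fri 04:00] → finished-by → candidate.
G [Wed 21:00, Fri 04:00] → finishes → candidate.
S [Wed 15:00, Wed 16:00] → during → candidate.
Among candidates, latest start is Wed 21:00 → G.

G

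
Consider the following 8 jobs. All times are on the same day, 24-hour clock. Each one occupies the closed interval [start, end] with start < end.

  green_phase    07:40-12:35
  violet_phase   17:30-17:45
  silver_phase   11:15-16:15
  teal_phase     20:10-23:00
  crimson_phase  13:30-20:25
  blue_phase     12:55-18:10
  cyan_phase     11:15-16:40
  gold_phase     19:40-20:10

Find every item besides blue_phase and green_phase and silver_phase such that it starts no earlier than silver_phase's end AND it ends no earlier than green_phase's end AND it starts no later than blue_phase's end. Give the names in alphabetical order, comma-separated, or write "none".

Conditions: its start is no earlier than silver_phase's end (X.start >= 16:15) AND its end is no earlier than green_phase's end (X.end >= 12:35) AND its start is no later than blue_phase's end (X.start <= 18:10).
crimson_phase: start 13:30 >= 16:15? ✗; end 20:25 >= 12:35? ✓; start 13:30 <= 18:10? ✓ → no.
cyan_phase: start 11:15 >= 16:15? ✗; end 16:40 >= 12:35? ✓; start 11:15 <= 18:10? ✓ → no.
gold_phase: start 19:40 >= 16:15? ✓; end 20:10 >= 12:35? ✓; start 19:40 <= 18:10? ✗ → no.
teal_phase: start 20:10 >= 16:15? ✓; end 23:00 >= 12:35? ✓; start 20:10 <= 18:10? ✗ → no.
violet_phase: start 17:30 >= 16:15? ✓; end 17:45 >= 12:35? ✓; start 17:30 <= 18:10? ✓ → yes.
Result: violet_phase.

violet_phase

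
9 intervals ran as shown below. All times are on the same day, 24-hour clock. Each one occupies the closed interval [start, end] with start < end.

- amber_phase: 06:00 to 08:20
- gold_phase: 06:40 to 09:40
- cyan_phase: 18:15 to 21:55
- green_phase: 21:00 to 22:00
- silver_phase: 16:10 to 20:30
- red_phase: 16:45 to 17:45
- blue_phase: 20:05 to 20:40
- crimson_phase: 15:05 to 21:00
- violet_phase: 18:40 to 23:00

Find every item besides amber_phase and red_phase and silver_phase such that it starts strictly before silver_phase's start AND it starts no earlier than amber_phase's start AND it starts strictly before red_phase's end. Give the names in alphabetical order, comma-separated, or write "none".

crimson_phase, gold_phase

Conditions: its start is strictly before silver_phase's start (X.start < 16:10) AND its start is no earlier than amber_phase's start (X.start >= 06:00) AND its start is strictly before red_phase's end (X.start < 17:45).
blue_phase: start 20:05 < 16:10? ✗; start 20:05 >= 06:00? ✓; start 20:05 < 17:45? ✗ → no.
crimson_phase: start 15:05 < 16:10? ✓; start 15:05 >= 06:00? ✓; start 15:05 < 17:45? ✓ → yes.
cyan_phase: start 18:15 < 16:10? ✗; start 18:15 >= 06:00? ✓; start 18:15 < 17:45? ✗ → no.
gold_phase: start 06:40 < 16:10? ✓; start 06:40 >= 06:00? ✓; start 06:40 < 17:45? ✓ → yes.
green_phase: start 21:00 < 16:10? ✗; start 21:00 >= 06:00? ✓; start 21:00 < 17:45? ✗ → no.
violet_phase: start 18:40 < 16:10? ✗; start 18:40 >= 06:00? ✓; start 18:40 < 17:45? ✗ → no.
Result: crimson_phase, gold_phase.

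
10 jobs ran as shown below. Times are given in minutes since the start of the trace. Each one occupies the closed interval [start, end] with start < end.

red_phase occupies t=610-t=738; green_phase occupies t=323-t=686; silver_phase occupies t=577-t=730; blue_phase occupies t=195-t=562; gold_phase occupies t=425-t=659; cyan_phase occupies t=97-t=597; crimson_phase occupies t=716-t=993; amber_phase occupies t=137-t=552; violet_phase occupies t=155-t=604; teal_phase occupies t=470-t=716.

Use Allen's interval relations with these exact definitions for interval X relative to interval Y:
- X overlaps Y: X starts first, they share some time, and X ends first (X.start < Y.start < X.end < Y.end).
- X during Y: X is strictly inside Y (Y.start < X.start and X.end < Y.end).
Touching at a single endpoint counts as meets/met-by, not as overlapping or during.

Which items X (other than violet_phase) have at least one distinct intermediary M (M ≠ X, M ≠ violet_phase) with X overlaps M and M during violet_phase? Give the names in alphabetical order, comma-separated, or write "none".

Target violet_phase = [t=155, t=604].
Intermediaries M with M during violet_phase: blue_phase.
Via blue_phase — items with X overlaps blue_phase: amber_phase.
Union: amber_phase.

amber_phase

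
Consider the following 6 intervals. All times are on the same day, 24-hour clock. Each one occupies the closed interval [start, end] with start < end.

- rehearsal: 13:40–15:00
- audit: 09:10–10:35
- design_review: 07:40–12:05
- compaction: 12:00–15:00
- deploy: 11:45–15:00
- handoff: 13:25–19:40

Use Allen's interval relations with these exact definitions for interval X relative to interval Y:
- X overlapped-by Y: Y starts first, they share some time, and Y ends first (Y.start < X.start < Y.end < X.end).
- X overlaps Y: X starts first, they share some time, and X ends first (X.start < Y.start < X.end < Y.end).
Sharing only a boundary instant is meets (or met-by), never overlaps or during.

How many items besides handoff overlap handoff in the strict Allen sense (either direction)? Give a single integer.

Target handoff = [13:25, 19:40].
audit [09:10, 10:35] → before → no.
compaction [12:00, 15:00] → overlaps → counts.
deploy [11:45, 15:00] → overlaps → counts.
design_review [07:40, 12:05] → before → no.
rehearsal [13:40, 15:00] → during → no.
Total: 2.

2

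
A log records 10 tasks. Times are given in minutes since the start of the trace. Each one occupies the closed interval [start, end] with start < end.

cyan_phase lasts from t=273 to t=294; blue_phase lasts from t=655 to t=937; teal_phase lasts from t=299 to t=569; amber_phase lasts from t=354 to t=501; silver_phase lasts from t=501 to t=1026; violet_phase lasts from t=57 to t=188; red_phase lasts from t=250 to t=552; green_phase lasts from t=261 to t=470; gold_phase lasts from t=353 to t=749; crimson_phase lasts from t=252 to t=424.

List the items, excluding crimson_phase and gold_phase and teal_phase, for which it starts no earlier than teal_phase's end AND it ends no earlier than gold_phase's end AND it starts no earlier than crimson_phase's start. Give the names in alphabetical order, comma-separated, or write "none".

Conditions: its start is no earlier than teal_phase's end (X.start >= t=569) AND its end is no earlier than gold_phase's end (X.end >= t=749) AND its start is no earlier than crimson_phase's start (X.start >= t=252).
amber_phase: start t=354 >= t=569? ✗; end t=501 >= t=749? ✗; start t=354 >= t=252? ✓ → no.
blue_phase: start t=655 >= t=569? ✓; end t=937 >= t=749? ✓; start t=655 >= t=252? ✓ → yes.
cyan_phase: start t=273 >= t=569? ✗; end t=294 >= t=749? ✗; start t=273 >= t=252? ✓ → no.
green_phase: start t=261 >= t=569? ✗; end t=470 >= t=749? ✗; start t=261 >= t=252? ✓ → no.
red_phase: start t=250 >= t=569? ✗; end t=552 >= t=749? ✗; start t=250 >= t=252? ✗ → no.
silver_phase: start t=501 >= t=569? ✗; end t=1026 >= t=749? ✓; start t=501 >= t=252? ✓ → no.
violet_phase: start t=57 >= t=569? ✗; end t=188 >= t=749? ✗; start t=57 >= t=252? ✗ → no.
Result: blue_phase.

blue_phase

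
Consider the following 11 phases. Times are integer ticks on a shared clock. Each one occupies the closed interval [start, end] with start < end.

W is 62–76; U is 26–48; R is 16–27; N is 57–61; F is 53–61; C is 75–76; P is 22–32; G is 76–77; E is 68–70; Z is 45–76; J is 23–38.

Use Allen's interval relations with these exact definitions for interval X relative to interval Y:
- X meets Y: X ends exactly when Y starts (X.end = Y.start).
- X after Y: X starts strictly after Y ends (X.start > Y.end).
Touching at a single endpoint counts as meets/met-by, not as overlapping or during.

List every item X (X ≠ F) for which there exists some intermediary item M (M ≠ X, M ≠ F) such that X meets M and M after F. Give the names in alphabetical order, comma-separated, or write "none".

C, W, Z

Target F = [53, 61].
Intermediaries M with M after F: C, E, G, W.
Via C — items with X meets C: none.
Via E — items with X meets E: none.
Via G — items with X meets G: C, W, Z.
Via W — items with X meets W: none.
Union: C, W, Z.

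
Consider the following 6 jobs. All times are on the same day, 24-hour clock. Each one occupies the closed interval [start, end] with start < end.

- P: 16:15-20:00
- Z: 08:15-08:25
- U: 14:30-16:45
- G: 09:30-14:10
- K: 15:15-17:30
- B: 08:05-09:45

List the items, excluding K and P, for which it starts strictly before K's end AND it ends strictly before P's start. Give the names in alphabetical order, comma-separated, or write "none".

Conditions: its start is strictly before K's end (X.start < 17:30) AND its end is strictly before P's start (X.end < 16:15).
B: start 08:05 < 17:30? ✓; end 09:45 < 16:15? ✓ → yes.
G: start 09:30 < 17:30? ✓; end 14:10 < 16:15? ✓ → yes.
U: start 14:30 < 17:30? ✓; end 16:45 < 16:15? ✗ → no.
Z: start 08:15 < 17:30? ✓; end 08:25 < 16:15? ✓ → yes.
Result: B, G, Z.

B, G, Z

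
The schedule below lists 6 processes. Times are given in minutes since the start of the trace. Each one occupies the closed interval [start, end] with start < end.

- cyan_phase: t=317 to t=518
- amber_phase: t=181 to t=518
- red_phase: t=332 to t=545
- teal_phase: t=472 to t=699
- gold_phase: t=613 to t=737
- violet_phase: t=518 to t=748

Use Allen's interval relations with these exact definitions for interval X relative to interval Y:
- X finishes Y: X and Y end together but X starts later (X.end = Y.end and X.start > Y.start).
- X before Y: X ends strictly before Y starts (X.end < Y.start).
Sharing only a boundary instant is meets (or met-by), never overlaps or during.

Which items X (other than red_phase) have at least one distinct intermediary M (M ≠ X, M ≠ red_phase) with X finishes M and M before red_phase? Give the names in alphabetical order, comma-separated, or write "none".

none

Target red_phase = [t=332, t=545].
Intermediaries M with M before red_phase: none.
Union: none.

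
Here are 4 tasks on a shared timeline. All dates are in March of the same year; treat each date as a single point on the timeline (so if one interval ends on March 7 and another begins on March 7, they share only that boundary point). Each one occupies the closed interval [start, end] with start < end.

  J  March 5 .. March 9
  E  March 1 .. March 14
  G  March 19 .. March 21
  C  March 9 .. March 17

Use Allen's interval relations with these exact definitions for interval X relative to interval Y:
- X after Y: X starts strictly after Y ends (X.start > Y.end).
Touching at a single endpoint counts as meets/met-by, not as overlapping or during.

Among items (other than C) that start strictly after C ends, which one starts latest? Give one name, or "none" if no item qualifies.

Target C = [March 9, March 17].
E [March 1, March 14] → overlaps → excluded.
G [March 19, March 21] → after → candidate.
J [March 5, March 9] → meets → excluded.
Among candidates, latest start is March 19 → G.

G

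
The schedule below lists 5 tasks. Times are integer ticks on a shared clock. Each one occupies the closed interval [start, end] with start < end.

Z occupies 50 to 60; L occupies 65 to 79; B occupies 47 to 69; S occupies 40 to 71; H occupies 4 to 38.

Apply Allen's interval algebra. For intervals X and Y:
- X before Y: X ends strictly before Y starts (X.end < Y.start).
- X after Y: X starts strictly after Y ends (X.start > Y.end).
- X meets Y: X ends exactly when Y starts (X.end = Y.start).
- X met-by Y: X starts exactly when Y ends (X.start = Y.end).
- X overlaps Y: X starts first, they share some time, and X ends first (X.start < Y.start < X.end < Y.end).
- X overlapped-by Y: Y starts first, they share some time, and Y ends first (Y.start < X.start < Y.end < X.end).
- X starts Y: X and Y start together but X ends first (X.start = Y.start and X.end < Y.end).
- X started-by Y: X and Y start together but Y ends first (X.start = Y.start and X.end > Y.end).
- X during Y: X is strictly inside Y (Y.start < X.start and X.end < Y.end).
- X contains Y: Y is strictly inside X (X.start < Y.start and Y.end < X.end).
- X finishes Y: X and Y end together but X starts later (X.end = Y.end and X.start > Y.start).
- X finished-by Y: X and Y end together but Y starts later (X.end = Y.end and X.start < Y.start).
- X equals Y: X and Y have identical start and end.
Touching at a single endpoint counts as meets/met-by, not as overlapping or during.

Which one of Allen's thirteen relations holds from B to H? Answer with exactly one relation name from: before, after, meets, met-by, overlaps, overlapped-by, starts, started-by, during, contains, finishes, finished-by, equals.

B = [47, 69]; H = [4, 38].
Compare endpoints: B.start > H.start, B.start > H.end, B.end > H.start, B.end > H.end.
That pattern is 'after'.

after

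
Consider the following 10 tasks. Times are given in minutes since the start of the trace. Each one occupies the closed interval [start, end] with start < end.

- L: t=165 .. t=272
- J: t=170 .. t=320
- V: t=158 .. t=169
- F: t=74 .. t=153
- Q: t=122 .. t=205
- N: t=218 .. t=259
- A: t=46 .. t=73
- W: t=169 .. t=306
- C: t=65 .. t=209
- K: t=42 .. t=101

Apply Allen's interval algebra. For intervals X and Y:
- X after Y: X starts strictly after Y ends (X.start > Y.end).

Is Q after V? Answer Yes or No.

No

Q = [t=122, t=205], V = [t=158, t=169].
Actual relation of Q to V: contains.
Asked whether 'after' holds → No.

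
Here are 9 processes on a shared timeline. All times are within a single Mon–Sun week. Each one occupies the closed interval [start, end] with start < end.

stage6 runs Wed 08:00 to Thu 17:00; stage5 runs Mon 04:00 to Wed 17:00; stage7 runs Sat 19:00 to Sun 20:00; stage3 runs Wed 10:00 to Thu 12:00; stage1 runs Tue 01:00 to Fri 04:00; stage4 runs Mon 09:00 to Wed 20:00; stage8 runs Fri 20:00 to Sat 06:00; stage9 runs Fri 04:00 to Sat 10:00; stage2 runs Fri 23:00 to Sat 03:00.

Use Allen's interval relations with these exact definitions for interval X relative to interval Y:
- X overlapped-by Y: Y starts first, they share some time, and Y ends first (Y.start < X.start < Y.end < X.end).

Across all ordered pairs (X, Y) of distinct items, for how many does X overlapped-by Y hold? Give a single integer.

Checking all 72 ordered pairs for relation 'overlapped-by'; matching pairs in alphabetical order:
(stage1, stage4): stage1 overlapped-by stage4 ✓
(stage1, stage5): stage1 overlapped-by stage5 ✓
(stage3, stage4): stage3 overlapped-by stage4 ✓
(stage3, stage5): stage3 overlapped-by stage5 ✓
(stage4, stage5): stage4 overlapped-by stage5 ✓
(stage6, stage4): stage6 overlapped-by stage4 ✓
(stage6, stage5): stage6 overlapped-by stage5 ✓
Count: 7.

7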